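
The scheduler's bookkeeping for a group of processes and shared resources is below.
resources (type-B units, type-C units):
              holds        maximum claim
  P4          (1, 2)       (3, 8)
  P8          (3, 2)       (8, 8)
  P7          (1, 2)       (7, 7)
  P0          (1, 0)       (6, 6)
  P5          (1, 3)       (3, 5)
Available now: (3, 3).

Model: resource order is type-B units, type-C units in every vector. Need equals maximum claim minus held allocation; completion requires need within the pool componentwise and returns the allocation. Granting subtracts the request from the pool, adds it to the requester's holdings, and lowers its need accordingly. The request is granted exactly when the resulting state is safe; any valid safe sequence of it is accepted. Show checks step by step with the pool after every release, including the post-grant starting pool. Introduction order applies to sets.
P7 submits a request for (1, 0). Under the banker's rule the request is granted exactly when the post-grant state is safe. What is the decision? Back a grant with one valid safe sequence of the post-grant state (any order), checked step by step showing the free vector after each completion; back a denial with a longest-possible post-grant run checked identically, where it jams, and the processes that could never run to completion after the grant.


DENY — the pretend-granted state is unsafe.
Key observation: the wall is type-B units: completing P5, P4 brings the pool only to (4, 8), and all the rest need more.
After a pretend grant, a maximal execution: P5, P4 — then nothing else fits. Verifying each step:
  pool = (2, 3)
  P5: need (2, 2) fits (2, 3); releases (1, 3), pool now (3, 6)
  P4: need (2, 6) fits (3, 6); releases (1, 2), pool now (4, 8)
  P8 still needs (5, 6) but only (4, 8) is free — short on type-B units
  P7 still needs (5, 5) but only (4, 8) is free — short on type-B units
  P0 still needs (5, 6) but only (4, 8) is free — short on type-B units
Processes that could never finish after the grant: P8, P7 and P0.


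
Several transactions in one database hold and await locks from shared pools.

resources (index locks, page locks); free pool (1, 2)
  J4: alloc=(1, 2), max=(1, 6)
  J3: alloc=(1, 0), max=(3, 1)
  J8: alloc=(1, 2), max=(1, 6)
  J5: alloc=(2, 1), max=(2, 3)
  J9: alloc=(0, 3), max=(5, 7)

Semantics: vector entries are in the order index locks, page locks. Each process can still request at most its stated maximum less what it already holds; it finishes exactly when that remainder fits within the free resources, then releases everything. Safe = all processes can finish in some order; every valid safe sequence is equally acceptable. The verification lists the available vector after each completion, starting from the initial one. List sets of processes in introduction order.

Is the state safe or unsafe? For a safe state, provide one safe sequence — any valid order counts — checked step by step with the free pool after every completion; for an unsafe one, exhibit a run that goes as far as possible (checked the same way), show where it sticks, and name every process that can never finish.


UNSAFE.
Key observation: after J5, J3 complete, (4, 3) is the best the pool ever gets, yet each leftover process wants more page locks.
Going as far as possible: J5, J3; after that, nothing fits. Step-by-step check:
  pool = (1, 2)
  J5 needs (0, 2) <= (1, 2) -> finishes; pool += (2, 1) = (3, 3)
  J3 needs (2, 1) <= (3, 3) -> finishes; pool += (1, 0) = (4, 3)
  J4 cannot run: need (0, 4) vs free (4, 3) (insufficient page locks)
  J8 cannot run: need (0, 4) vs free (4, 3) (insufficient page locks)
  J9 cannot run: need (5, 4) vs free (4, 3) (insufficient index locks and page locks)
Permanently blocked: J4, J8 and J9.


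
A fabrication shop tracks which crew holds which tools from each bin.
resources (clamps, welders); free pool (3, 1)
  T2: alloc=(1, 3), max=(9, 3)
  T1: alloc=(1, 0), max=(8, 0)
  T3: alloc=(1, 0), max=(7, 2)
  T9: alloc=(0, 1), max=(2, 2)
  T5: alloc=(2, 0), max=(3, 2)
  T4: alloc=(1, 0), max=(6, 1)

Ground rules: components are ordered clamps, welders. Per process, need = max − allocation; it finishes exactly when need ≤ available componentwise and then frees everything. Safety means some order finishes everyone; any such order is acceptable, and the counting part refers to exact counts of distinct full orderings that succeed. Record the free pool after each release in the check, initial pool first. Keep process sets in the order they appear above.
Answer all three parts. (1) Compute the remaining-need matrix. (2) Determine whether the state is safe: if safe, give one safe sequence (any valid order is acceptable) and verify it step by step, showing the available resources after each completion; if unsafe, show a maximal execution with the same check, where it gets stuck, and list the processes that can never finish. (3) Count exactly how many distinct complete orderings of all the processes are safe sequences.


(1) Remaining need (order clamps, welders):
  T2: (8, 0)
  T1: (7, 0)
  T3: (6, 2)
  T9: (2, 1)
  T5: (1, 2)
  T4: (5, 1)
(2) SAFE — a valid safe sequence is T9, T5, T4, T3, T1, T2.
Key observation: at T9 the run first touches a limit — (2, 1) against (3, 1), exact on a resource it actually requests.
Walking it through:
  pool = (3, 1)
  T9 needs (2, 1) <= (3, 1) -> finishes; pool += (0, 1) = (3, 2)
  T5 needs (1, 2) <= (3, 2) -> finishes; pool += (2, 0) = (5, 2)
  T4 needs (5, 1) <= (5, 2) -> finishes; pool += (1, 0) = (6, 2)
  T3 needs (6, 2) <= (6, 2) -> finishes; pool += (1, 0) = (7, 2)
  T1 needs (7, 0) <= (7, 2) -> finishes; pool += (1, 0) = (8, 2)
  T2 needs (8, 0) <= (8, 2) -> finishes; pool += (1, 3) = (9, 5)
(3) Precisely 1 of the possible complete orderings is a safe sequence.


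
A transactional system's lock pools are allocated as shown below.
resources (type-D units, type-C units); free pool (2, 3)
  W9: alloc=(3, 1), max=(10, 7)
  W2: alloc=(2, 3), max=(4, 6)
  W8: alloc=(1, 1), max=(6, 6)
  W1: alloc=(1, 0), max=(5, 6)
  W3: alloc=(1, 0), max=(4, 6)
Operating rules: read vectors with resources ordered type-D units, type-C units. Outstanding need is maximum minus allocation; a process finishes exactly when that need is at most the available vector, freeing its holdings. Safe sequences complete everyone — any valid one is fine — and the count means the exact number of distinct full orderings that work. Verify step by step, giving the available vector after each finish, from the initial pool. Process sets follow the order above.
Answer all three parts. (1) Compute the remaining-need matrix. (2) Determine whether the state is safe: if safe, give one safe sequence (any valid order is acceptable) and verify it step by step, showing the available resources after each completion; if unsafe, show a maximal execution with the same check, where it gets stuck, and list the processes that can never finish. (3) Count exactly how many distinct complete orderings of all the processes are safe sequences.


(1) Need matrix, components ordered type-D units, type-C units:
  W9: (7, 6)
  W2: (2, 3)
  W8: (5, 5)
  W1: (4, 6)
  W3: (3, 6)
(2) SAFE — a valid safe sequence is W2, W3, W8, W1, W9.
Key observation: at W2 the run first touches a limit — (2, 3) against (2, 3), exact on a resource it actually requests.
Check, step by step:
  pool = (2, 3)
  W2: need (2, 3) fits (2, 3); releases (2, 3), pool now (4, 6)
  W3: need (3, 6) fits (4, 6); releases (1, 0), pool now (5, 6)
  W8: need (5, 5) fits (5, 6); releases (1, 1), pool now (6, 7)
  W1: need (4, 6) fits (6, 7); releases (1, 0), pool now (7, 7)
  W9: need (7, 6) fits (7, 7); releases (3, 1), pool now (10, 8)
(3) Exactly 4 of the possible complete orderings are safe sequences.


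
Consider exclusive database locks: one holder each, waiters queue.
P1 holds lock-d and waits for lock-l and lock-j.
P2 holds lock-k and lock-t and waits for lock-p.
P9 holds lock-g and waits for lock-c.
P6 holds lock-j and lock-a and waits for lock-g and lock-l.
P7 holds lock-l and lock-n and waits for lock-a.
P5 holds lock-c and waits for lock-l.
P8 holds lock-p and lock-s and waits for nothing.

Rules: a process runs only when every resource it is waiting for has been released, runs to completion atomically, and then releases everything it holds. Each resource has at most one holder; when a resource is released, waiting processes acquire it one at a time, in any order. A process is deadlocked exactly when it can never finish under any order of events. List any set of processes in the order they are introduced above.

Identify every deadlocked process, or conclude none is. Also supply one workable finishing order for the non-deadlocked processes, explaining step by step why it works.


Deadlocked set: P1, P9, P6, P7 and P5.
Key observation: the knot is the closed ring of waits P6 -> P9 -> P5 -> P7 -> P6; P1 waits into the deadlock from upstream.
One completion order for the rest: P8, P2.
Step-by-step check:
  P8 waits on nothing -> runs at once and releases lock-p and lock-s
  P2: everything it awaited (lock-p) is free; runs, freeing lock-k and lock-t


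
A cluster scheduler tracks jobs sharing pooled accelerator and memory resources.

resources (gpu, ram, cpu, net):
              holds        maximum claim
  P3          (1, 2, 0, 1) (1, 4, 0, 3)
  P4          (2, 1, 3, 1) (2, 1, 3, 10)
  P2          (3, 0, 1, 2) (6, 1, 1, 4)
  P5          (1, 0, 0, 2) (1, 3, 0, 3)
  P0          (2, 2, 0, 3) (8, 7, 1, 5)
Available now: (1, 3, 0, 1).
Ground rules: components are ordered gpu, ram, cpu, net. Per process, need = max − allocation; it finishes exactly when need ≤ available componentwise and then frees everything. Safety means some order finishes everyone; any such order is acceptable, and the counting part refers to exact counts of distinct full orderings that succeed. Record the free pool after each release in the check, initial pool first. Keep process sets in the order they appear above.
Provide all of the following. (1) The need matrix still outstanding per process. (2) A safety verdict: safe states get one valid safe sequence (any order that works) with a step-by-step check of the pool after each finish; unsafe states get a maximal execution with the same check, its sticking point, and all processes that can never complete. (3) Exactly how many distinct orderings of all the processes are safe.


(1) Need matrix, components ordered gpu, ram, cpu, net:
  P3: (0, 2, 0, 2)
  P4: (0, 0, 0, 9)
  P2: (3, 1, 0, 2)
  P5: (0, 3, 0, 1)
  P0: (6, 5, 1, 2)
(2) SAFE, for example via the order P5, P3, P2, P0, P4.
Key observation: reading the order forward, P5 is the first process whose need (0, 3, 0, 1) meets the free pool (1, 3, 0, 1) exactly on a resource it requests.
Check, step by step:
  pool = (1, 3, 0, 1)
  run P5 (needs (0, 3, 0, 1), free (1, 3, 0, 1)); after release of (1, 0, 0, 2) the pool is (2, 3, 0, 3)
  run P3 (needs (0, 2, 0, 2), free (2, 3, 0, 3)); after release of (1, 2, 0, 1) the pool is (3, 5, 0, 4)
  run P2 (needs (3, 1, 0, 2), free (3, 5, 0, 4)); after release of (3, 0, 1, 2) the pool is (6, 5, 1, 6)
  run P0 (needs (6, 5, 1, 2), free (6, 5, 1, 6)); after release of (2, 2, 0, 3) the pool is (8, 7, 1, 9)
  run P4 (needs (0, 0, 0, 9), free (8, 7, 1, 9)); after release of (2, 1, 3, 1) the pool is (10, 8, 4, 10)
(3) Precisely 1 of the possible complete orderings is a safe sequence.


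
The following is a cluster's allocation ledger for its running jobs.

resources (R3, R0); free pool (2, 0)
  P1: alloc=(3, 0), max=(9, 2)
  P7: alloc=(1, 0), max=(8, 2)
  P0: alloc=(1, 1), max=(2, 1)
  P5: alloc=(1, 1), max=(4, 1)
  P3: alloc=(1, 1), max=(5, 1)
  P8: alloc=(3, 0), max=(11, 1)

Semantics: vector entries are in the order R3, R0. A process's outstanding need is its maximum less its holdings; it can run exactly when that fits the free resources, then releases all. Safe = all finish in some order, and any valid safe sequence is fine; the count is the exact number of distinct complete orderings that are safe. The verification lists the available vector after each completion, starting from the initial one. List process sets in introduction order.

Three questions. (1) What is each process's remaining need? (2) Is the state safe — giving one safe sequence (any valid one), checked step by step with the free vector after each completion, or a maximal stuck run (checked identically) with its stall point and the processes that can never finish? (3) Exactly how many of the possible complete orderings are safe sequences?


(1) Remaining need (order R3, R0):
  P1: (6, 2)
  P7: (7, 2)
  P0: (1, 0)
  P5: (3, 0)
  P3: (4, 0)
  P8: (8, 1)
(2) UNSAFE.
Key observation: once P0, P5, P3 finish, the pool peaks at (5, 3) — and every remaining process still needs more R3 than that.
A maximal execution: P0, P5, P3 — then nothing else fits. Verifying each step:
  pool = (2, 0)
  P0 needs (1, 0) <= (2, 0) -> finishes; pool += (1, 1) = (3, 1)
  P5 needs (3, 0) <= (3, 1) -> finishes; pool += (1, 1) = (4, 2)
  P3 needs (4, 0) <= (4, 2) -> finishes; pool += (1, 1) = (5, 3)
  blocked: P1 wants (6, 2), pool (5, 3) — not enough R3
  blocked: P7 wants (7, 2), pool (5, 3) — not enough R3
  blocked: P8 wants (8, 1), pool (5, 3) — not enough R3
Permanently blocked: P1, P7 and P8.
(3) The exact count: 0 of the possible complete orderings are safe sequences.


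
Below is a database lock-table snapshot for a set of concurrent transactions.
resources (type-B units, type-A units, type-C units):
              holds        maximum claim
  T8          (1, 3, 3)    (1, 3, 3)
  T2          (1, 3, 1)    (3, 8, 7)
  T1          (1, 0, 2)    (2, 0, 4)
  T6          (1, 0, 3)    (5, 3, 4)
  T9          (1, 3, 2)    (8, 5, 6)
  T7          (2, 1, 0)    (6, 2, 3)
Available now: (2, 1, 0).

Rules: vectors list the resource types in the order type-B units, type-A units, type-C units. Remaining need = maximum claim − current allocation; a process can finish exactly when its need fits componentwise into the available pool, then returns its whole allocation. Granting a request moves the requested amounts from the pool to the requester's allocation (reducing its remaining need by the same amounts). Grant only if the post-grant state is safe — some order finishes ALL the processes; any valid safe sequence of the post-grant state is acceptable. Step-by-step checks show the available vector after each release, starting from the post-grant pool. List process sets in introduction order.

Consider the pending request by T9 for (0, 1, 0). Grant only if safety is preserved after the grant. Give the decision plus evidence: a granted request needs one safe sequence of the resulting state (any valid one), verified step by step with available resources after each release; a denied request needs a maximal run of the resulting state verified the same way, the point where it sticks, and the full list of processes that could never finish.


GRANT. The post-grant state is safe; one safe sequence: T8, T1, T6, T7, T9, T2.
Key observation: the grant leaves (2, 0, 0) free — enough for T8, whose release restarts the cascade.
Step-by-step check of the post-grant state:
  pool = (2, 0, 0)
  run T8 (needs (0, 0, 0), free (2, 0, 0)); after release of (1, 3, 3) the pool is (3, 3, 3)
  run T1 (needs (1, 0, 2), free (3, 3, 3)); after release of (1, 0, 2) the pool is (4, 3, 5)
  run T6 (needs (4, 3, 1), free (4, 3, 5)); after release of (1, 0, 3) the pool is (5, 3, 8)
  run T7 (needs (4, 1, 3), free (5, 3, 8)); after release of (2, 1, 0) the pool is (7, 4, 8)
  run T9 (needs (7, 1, 4), free (7, 4, 8)); after release of (1, 4, 2) the pool is (8, 8, 10)
  run T2 (needs (2, 5, 6), free (8, 8, 10)); after release of (1, 3, 1) the pool is (9, 11, 11)


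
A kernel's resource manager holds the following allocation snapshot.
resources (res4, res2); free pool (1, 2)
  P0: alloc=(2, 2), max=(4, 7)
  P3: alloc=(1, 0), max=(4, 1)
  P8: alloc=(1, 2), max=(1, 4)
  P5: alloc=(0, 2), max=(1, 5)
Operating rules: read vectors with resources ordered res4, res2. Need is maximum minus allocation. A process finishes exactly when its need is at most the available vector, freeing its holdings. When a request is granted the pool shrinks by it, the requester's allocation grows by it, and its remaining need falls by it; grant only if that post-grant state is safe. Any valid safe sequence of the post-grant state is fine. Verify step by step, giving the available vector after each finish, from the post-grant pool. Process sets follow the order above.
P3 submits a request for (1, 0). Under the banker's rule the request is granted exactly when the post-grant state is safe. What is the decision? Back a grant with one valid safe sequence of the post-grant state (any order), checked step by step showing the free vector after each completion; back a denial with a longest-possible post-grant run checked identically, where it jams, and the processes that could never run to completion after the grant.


DENY: after the grant no complete ordering would exist.
Key observation: after P8, P5 complete, (1, 6) is the best the pool ever gets, yet each leftover process wants more res4.
Pretend the grant happened; the run P8, P5 goes as far as possible. Check, step by step:
  pool = (0, 2)
  run P8 (needs (0, 2), free (0, 2)); after release of (1, 2) the pool is (1, 4)
  run P5 (needs (1, 3), free (1, 4)); after release of (0, 2) the pool is (1, 6)
  P0 still needs (2, 5) but only (1, 6) is free — short on res4
  P3 still needs (2, 1) but only (1, 6) is free — short on res4
Processes that could never finish after the grant: P0 and P3.


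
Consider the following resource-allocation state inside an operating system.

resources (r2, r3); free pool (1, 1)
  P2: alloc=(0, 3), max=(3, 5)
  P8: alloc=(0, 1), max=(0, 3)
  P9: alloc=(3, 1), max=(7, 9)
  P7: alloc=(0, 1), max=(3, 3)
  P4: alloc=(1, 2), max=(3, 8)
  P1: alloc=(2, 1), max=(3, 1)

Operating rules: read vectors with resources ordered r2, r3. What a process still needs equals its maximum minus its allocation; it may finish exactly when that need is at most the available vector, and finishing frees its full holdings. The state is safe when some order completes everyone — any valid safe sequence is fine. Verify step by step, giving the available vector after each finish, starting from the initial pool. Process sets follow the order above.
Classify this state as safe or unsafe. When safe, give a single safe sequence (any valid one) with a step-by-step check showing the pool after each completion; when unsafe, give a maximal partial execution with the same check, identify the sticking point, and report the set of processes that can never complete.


SAFE — a valid safe sequence is P1, P2, P7, P4, P9, P8.
Key observation: reading the order forward, P1 is the first process whose need (1, 0) meets the free pool (1, 1) exactly on a resource it requests.
Verifying each step:
  pool = (1, 1)
  P1 needs (1, 0) <= (1, 1) -> finishes; pool += (2, 1) = (3, 2)
  P2 needs (3, 2) <= (3, 2) -> finishes; pool += (0, 3) = (3, 5)
  P7 needs (3, 2) <= (3, 5) -> finishes; pool += (0, 1) = (3, 6)
  P4 needs (2, 6) <= (3, 6) -> finishes; pool += (1, 2) = (4, 8)
  P9 needs (4, 8) <= (4, 8) -> finishes; pool += (3, 1) = (7, 9)
  P8 needs (0, 2) <= (7, 9) -> finishes; pool += (0, 1) = (7, 10)


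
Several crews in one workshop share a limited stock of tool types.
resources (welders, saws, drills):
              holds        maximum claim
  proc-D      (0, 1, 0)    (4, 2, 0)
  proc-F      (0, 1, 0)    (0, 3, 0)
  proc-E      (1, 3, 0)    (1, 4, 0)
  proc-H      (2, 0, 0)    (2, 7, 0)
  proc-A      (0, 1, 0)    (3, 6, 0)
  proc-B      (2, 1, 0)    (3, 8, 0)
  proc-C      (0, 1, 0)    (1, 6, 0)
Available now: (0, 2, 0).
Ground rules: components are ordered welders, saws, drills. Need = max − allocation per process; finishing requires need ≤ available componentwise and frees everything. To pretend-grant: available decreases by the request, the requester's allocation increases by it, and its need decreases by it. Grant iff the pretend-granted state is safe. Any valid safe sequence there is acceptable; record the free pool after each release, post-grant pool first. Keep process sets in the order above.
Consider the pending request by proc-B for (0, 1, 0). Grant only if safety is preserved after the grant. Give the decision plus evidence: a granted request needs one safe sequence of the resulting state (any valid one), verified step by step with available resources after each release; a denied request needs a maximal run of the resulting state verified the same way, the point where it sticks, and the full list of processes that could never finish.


GRANT — the state after the grant stays safe, e.g. via proc-E, proc-F, proc-C, proc-B, proc-H, proc-D, proc-A.
Key observation: with (0, 1, 0) left after the transfer, proc-E can run at once — the state stays safe.
Step-by-step check of the post-grant state:
  pool = (0, 1, 0)
  proc-E: need (0, 1, 0) fits (0, 1, 0); releases (1, 3, 0), pool now (1, 4, 0)
  proc-F: need (0, 2, 0) fits (1, 4, 0); releases (0, 1, 0), pool now (1, 5, 0)
  proc-C: need (1, 5, 0) fits (1, 5, 0); releases (0, 1, 0), pool now (1, 6, 0)
  proc-B: need (1, 6, 0) fits (1, 6, 0); releases (2, 2, 0), pool now (3, 8, 0)
  proc-H: need (0, 7, 0) fits (3, 8, 0); releases (2, 0, 0), pool now (5, 8, 0)
  proc-D: need (4, 1, 0) fits (5, 8, 0); releases (0, 1, 0), pool now (5, 9, 0)
  proc-A: need (3, 5, 0) fits (5, 9, 0); releases (0, 1, 0), pool now (5, 10, 0)


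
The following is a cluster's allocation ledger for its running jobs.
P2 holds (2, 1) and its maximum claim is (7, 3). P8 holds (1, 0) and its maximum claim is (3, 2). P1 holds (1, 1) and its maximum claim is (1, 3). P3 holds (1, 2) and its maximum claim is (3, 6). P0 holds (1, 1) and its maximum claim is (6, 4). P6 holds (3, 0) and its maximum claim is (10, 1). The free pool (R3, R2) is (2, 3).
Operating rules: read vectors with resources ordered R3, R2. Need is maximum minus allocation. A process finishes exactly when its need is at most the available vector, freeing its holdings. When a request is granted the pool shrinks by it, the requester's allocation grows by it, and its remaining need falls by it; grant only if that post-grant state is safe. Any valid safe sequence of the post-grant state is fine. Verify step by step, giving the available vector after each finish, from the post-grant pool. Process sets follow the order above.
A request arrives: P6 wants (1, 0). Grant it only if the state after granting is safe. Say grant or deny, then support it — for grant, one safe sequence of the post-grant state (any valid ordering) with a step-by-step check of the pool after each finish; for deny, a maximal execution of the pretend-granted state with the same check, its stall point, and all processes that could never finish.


DENY — the pretend-granted state is unsafe.
Key observation: no order helps: past P1, P3, P8, the free pool tops out at (4, 6), below what each blocked process needs in R3.
On the post-grant state, P1, P3, P8 is a maximal run — nothing extends it. Verifying each step:
  pool = (1, 3)
  run P1 (needs (0, 2), free (1, 3)); after release of (1, 1) the pool is (2, 4)
  run P3 (needs (2, 4), free (2, 4)); after release of (1, 2) the pool is (3, 6)
  run P8 (needs (2, 2), free (3, 6)); after release of (1, 0) the pool is (4, 6)
  P2 still needs (5, 2) but only (4, 6) is free — short on R3
  P0 still needs (5, 3) but only (4, 6) is free — short on R3
  P6 still needs (6, 1) but only (4, 6) is free — short on R3
Post-grant, the permanently blocked set is P2, P0 and P6.


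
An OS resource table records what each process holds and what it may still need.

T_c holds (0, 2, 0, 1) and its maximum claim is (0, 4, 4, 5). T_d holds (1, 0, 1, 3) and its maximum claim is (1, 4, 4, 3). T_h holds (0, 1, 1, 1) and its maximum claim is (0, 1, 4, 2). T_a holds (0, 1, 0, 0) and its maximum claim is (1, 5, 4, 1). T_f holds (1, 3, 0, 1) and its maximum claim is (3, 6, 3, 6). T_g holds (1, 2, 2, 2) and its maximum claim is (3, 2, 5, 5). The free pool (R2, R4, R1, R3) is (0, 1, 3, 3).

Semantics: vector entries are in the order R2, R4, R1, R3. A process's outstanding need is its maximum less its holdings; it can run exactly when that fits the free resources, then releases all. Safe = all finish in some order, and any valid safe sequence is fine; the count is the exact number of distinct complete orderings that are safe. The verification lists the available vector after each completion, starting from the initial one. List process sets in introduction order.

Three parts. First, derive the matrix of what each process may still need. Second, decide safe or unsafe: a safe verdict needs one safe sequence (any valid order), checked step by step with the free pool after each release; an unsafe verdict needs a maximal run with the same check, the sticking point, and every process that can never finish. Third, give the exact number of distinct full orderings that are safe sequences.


(1) Remaining need (order R2, R4, R1, R3):
  T_c: (0, 2, 4, 4)
  T_d: (0, 4, 3, 0)
  T_h: (0, 0, 3, 1)
  T_a: (1, 4, 4, 1)
  T_f: (2, 3, 3, 5)
  T_g: (2, 0, 3, 3)
(2) UNSAFE.
Key observation: once T_h, T_c, T_d, T_a finish, the pool peaks at (1, 5, 5, 8) — and every remaining process still needs more R2 than that.
Going as far as possible: T_h, T_c, T_d, T_a; after that, nothing fits. Check, step by step:
  pool = (0, 1, 3, 3)
  T_h needs (0, 0, 3, 1) <= (0, 1, 3, 3) -> finishes; pool += (0, 1, 1, 1) = (0, 2, 4, 4)
  T_c needs (0, 2, 4, 4) <= (0, 2, 4, 4) -> finishes; pool += (0, 2, 0, 1) = (0, 4, 4, 5)
  T_d needs (0, 4, 3, 0) <= (0, 4, 4, 5) -> finishes; pool += (1, 0, 1, 3) = (1, 4, 5, 8)
  T_a needs (1, 4, 4, 1) <= (1, 4, 5, 8) -> finishes; pool += (0, 1, 0, 0) = (1, 5, 5, 8)
  T_f still needs (2, 3, 3, 5) but only (1, 5, 5, 8) is free — short on R2
  T_g still needs (2, 0, 3, 3) but only (1, 5, 5, 8) is free — short on R2
Processes that can never finish: T_f and T_g.
(3) Precisely 0 of the possible complete orderings are safe sequences.


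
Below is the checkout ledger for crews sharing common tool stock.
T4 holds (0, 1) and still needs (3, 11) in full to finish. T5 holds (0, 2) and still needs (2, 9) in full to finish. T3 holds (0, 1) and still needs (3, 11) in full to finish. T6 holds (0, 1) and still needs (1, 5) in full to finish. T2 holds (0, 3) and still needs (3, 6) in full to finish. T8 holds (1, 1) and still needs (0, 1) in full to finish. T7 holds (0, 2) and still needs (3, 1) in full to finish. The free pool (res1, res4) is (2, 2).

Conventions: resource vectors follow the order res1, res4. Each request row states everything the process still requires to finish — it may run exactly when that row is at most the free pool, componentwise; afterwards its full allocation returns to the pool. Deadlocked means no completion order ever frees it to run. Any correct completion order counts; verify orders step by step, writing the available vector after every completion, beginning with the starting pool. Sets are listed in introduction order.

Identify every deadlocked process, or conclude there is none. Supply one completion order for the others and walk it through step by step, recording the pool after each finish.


The deadlocked set is empty.
Key observation: T8 can run right away; the returned allocation unlocks the remaining processes in turn.
One completion order for the rest: T8, T7, T6, T2, T5, T4, T3. Verifying each step:
  pool = (2, 2)
  T8: need (0, 1) fits (2, 2); releases (1, 1), pool now (3, 3)
  T7: need (3, 1) fits (3, 3); releases (0, 2), pool now (3, 5)
  T6: need (1, 5) fits (3, 5); releases (0, 1), pool now (3, 6)
  T2: need (3, 6) fits (3, 6); releases (0, 3), pool now (3, 9)
  T5: need (2, 9) fits (3, 9); releases (0, 2), pool now (3, 11)
  T4: need (3, 11) fits (3, 11); releases (0, 1), pool now (3, 12)
  T3: need (3, 11) fits (3, 12); releases (0, 1), pool now (3, 13)


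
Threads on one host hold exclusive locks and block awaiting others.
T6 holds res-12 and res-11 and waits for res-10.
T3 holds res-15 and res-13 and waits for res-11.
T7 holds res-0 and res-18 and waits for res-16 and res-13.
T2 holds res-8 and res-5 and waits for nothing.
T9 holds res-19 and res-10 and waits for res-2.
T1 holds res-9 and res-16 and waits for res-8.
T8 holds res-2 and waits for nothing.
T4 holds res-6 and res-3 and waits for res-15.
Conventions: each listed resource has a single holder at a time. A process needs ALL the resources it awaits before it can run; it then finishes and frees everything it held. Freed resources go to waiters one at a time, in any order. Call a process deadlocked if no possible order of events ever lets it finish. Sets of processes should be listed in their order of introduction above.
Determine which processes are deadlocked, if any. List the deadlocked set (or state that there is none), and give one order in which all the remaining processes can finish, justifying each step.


Nothing here is deadlocked.
Key observation: the waits form no ring: some process can always run, and its releases unblock the others one by one.
The rest can finish in the order T2, T1, T8, T9, T6, T3, T7, T4.
Check, step by step:
  T2 waits on nothing -> runs at once and releases res-8 and res-5
  T1 waits on res-8 — all released -> runs and releases res-9 and res-16
  T8 waits on nothing -> runs at once and releases res-2
  T9 waits on res-2 — all released -> runs and releases res-19 and res-10
  T6 waits on res-10 — all released -> runs and releases res-12 and res-11
  T3 waits on res-11 — all released -> runs and releases res-15 and res-13
  T7 waits on res-16 and res-13 — all released -> runs and releases res-0 and res-18
  T4 waits on res-15 — all released -> runs and releases res-6 and res-3


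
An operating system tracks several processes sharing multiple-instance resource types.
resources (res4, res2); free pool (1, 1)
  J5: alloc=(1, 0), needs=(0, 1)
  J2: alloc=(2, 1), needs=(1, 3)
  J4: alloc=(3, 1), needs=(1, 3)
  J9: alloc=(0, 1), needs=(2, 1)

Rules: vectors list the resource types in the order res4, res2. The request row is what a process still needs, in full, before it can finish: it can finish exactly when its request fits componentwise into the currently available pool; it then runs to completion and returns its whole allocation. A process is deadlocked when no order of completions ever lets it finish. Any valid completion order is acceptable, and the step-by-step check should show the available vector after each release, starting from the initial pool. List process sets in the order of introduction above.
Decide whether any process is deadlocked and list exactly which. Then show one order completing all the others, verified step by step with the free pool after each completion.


Deadlocked: J2 and J4.
Key observation: even finishing J5, J9 leaves just (2, 2) free — too little res2 for any of the remaining processes.
One completion order for the rest: J5, J9. Walking it through:
  pool = (1, 1)
  J5 needs (0, 1) <= (1, 1) -> finishes; pool += (1, 0) = (2, 1)
  J9 needs (2, 1) <= (2, 1) -> finishes; pool += (0, 1) = (2, 2)
None of the blocked processes ever fits:
  blocked: J2 wants (1, 3), pool (2, 2) — not enough res2
  blocked: J4 wants (1, 3), pool (2, 2) — not enough res2


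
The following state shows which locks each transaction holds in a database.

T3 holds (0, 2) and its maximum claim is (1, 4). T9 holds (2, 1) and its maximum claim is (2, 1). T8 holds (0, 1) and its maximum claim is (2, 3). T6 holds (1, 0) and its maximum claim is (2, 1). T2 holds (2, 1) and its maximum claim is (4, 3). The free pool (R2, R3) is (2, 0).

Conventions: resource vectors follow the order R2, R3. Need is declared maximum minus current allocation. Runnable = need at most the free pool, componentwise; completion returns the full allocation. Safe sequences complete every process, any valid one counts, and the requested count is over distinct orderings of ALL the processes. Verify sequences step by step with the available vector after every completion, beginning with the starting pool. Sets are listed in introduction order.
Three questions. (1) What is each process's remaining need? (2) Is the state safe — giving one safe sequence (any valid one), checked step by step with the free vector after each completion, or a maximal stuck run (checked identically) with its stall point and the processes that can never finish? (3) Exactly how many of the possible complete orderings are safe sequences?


(1) Outstanding need per process (order R2, R3):
  T3: (1, 2)
  T9: (0, 0)
  T8: (2, 2)
  T6: (1, 1)
  T2: (2, 2)
(2) UNSAFE.
Key observation: the wall is R3: completing T9, T6 brings the pool only to (5, 1), and all the rest need more.
The run T9, T6 cannot be extended any further. Verifying each step:
  pool = (2, 0)
  T9 needs (0, 0) <= (2, 0) -> finishes; pool += (2, 1) = (4, 1)
  T6 needs (1, 1) <= (4, 1) -> finishes; pool += (1, 0) = (5, 1)
  T3 cannot run: need (1, 2) vs free (5, 1) (insufficient R3)
  T8 cannot run: need (2, 2) vs free (5, 1) (insufficient R3)
  T2 cannot run: need (2, 2) vs free (5, 1) (insufficient R3)
Never able to finish: T3, T8 and T2.
(3) The exact count: 0 of the possible complete orderings are safe sequences.


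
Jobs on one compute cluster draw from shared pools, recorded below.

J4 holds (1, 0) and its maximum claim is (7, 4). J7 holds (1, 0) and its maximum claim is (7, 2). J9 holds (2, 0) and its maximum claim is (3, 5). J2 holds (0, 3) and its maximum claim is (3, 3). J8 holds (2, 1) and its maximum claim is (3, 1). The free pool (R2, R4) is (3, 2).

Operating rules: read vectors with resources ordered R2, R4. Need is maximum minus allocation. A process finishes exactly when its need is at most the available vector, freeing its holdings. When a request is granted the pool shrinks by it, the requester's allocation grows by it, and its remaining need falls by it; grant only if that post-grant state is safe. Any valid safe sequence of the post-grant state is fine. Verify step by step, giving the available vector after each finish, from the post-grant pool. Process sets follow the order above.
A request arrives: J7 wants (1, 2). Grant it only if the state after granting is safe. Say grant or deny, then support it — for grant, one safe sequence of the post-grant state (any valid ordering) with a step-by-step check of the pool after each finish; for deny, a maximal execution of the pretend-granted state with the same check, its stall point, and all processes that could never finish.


DENY: after the grant no complete ordering would exist.
Key observation: after J8, J2 the pool peaks at (4, 4), and each blocked process is short somewhere: J4 on R2; J7 on R2; J9 on R4.
On the post-grant state, J8, J2 is a maximal run — nothing extends it. Walking it through:
  pool = (2, 0)
  J8 needs (1, 0) <= (2, 0) -> finishes; pool += (2, 1) = (4, 1)
  J2 needs (3, 0) <= (4, 1) -> finishes; pool += (0, 3) = (4, 4)
  J4 still needs (6, 4) but only (4, 4) is free — short on R2
  J7 still needs (5, 0) but only (4, 4) is free — short on R2
  J9 still needs (1, 5) but only (4, 4) is free — short on R4
Processes that could never finish after the grant: J4, J7 and J9.


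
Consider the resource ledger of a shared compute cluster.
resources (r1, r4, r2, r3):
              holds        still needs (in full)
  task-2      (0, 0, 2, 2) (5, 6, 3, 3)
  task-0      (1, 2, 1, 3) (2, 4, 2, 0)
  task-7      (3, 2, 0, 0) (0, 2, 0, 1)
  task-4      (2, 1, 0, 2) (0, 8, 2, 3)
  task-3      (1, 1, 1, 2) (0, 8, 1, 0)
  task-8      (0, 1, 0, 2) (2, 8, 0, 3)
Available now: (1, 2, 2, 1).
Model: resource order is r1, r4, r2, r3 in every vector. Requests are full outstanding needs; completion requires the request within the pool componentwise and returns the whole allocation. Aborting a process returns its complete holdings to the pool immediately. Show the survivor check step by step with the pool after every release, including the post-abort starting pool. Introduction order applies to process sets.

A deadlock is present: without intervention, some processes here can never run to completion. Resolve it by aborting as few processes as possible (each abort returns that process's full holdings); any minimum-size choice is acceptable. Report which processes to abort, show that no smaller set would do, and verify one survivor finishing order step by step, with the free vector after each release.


Minimum abort set: task-3 and task-8.
Key observation: task-4 had no path to completion before; after the abort of task-3 and task-8 ((1, 2, 1, 4) returned), step 4 is where it fits.
No one abort is enough; case by case: task-2 alone leaves task-4 blocked (short on r4); task-0 alone leaves task-4 blocked (short on r4); task-7 alone leaves task-4 blocked (short on r4); task-4 alone leaves task-3 blocked (short on r4); task-3 alone leaves task-4 blocked (short on r4); task-8 alone leaves task-4 blocked (short on r4).
One survivor order: task-0, task-7, task-2, task-4. Verifying each step (post-abort pool first):
  pool = (2, 4, 3, 5)
  task-0: need (2, 4, 2, 0) fits (2, 4, 3, 5); releases (1, 2, 1, 3), pool now (3, 6, 4, 8)
  task-7: need (0, 2, 0, 1) fits (3, 6, 4, 8); releases (3, 2, 0, 0), pool now (6, 8, 4, 8)
  task-2: need (5, 6, 3, 3) fits (6, 8, 4, 8); releases (0, 0, 2, 2), pool now (6, 8, 6, 10)
  task-4: need (0, 8, 2, 3) fits (6, 8, 6, 10); releases (2, 1, 0, 2), pool now (8, 9, 6, 12)


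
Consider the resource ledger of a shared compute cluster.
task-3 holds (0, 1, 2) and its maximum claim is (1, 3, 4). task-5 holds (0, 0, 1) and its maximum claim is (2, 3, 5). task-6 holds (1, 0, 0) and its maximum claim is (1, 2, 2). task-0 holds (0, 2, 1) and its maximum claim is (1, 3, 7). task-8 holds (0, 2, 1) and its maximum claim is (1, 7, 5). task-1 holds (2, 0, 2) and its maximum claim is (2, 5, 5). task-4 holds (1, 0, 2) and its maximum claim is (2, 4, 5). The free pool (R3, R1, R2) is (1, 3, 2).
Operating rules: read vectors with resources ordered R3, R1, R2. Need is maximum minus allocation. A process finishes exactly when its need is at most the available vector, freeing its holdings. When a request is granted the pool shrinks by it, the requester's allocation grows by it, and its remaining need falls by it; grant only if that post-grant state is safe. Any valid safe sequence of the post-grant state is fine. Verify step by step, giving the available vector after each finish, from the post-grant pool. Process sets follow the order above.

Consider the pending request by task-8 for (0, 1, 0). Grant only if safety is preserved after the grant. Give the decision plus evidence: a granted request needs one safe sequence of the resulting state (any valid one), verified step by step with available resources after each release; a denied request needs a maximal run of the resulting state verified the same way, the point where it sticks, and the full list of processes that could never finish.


DENY. Granting would leave the state unsafe.
Key observation: after task-6, task-3, task-5 the pool peaks at (2, 3, 5), and each blocked process is short somewhere: task-0 on R2; task-8 on R1; task-1 on R1; task-4 on R1.
Pretend the grant happened; the run task-6, task-3, task-5 goes as far as possible. Walking it through:
  pool = (1, 2, 2)
  task-6 needs (0, 2, 2) <= (1, 2, 2) -> finishes; pool += (1, 0, 0) = (2, 2, 2)
  task-3 needs (1, 2, 2) <= (2, 2, 2) -> finishes; pool += (0, 1, 2) = (2, 3, 4)
  task-5 needs (2, 3, 4) <= (2, 3, 4) -> finishes; pool += (0, 0, 1) = (2, 3, 5)
  blocked: task-0 wants (1, 1, 6), pool (2, 3, 5) — not enough R2
  blocked: task-8 wants (1, 4, 4), pool (2, 3, 5) — not enough R1
  blocked: task-1 wants (0, 5, 3), pool (2, 3, 5) — not enough R1
  blocked: task-4 wants (1, 4, 3), pool (2, 3, 5) — not enough R1
Post-grant, the permanently blocked set is task-0, task-8, task-1 and task-4.


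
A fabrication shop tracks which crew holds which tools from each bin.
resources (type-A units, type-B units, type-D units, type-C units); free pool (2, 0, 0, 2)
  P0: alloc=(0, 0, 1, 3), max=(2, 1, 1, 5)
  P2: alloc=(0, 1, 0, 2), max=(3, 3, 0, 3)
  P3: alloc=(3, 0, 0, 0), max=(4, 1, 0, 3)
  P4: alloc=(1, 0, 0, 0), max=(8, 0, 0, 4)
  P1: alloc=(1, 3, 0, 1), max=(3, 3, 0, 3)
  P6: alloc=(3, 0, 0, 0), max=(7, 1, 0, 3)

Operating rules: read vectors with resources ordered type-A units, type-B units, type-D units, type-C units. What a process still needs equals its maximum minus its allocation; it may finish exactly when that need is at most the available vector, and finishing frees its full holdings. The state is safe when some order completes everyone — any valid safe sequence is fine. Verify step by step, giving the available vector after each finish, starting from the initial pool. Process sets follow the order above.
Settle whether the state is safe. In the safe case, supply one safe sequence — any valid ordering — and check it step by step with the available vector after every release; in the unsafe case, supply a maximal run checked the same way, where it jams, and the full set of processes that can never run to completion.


SAFE. One safe sequence: P1, P3, P0, P6, P4, P2.
Key observation: P1 marks the first exact bind of the order: its need (2, 0, 0, 2) fits the free (2, 0, 0, 2) with zero slack on a requested resource.
Step-by-step check:
  pool = (2, 0, 0, 2)
  P1: need (2, 0, 0, 2) fits (2, 0, 0, 2); releases (1, 3, 0, 1), pool now (3, 3, 0, 3)
  P3: need (1, 1, 0, 3) fits (3, 3, 0, 3); releases (3, 0, 0, 0), pool now (6, 3, 0, 3)
  P0: need (2, 1, 0, 2) fits (6, 3, 0, 3); releases (0, 0, 1, 3), pool now (6, 3, 1, 6)
  P6: need (4, 1, 0, 3) fits (6, 3, 1, 6); releases (3, 0, 0, 0), pool now (9, 3, 1, 6)
  P4: need (7, 0, 0, 4) fits (9, 3, 1, 6); releases (1, 0, 0, 0), pool now (10, 3, 1, 6)
  P2: need (3, 2, 0, 1) fits (10, 3, 1, 6); releases (0, 1, 0, 2), pool now (10, 4, 1, 8)
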